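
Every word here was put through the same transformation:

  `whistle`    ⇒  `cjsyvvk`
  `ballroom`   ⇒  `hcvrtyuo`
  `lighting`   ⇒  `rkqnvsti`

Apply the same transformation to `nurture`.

Shifts by position in whistle: pos 0: w→c (+6), pos 1: h→j (+2), pos 2: i→s (+10), pos 3: s→y (+6), pos 4: t→v (+2), pos 5: l→v (+10) — repeating every 3. The shifts repeat in a cycle of length 3: positions 0,1,… shift by +6, +2, +10, then the pattern repeats.
For nurture: n+6=t, u+2=w, r+10=b, t+6=z, u+2=w, r+10=b, e+6=k.

twbzwbk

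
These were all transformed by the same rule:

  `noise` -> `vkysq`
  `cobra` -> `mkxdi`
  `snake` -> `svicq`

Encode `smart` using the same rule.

sgidh

This is an affine cipher: with a=0,…,z=25, each position x becomes (15x+8) mod 26.
Applying it to smart: s(18)→15·18+8≡18=s; m(12)→15·12+8≡6=g; a(0)→15·0+8≡8=i; r(17)→15·17+8≡3=d; t(19)→15·19+8≡7=h (all mod 26).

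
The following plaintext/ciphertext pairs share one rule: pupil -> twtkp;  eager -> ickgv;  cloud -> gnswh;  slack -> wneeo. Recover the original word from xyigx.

tweet

Shifts by position in pupil: pos 0: p→t (+4), pos 1: u→w (+2), pos 2: p→t (+4), pos 3: i→k (+2) — repeating every 2. A repeating key of period 2 is used — shifts +4, +2 over and over.
Undoing it on xyigx: x−4=t, y−2=w, i−4=e, g−2=e, x−4=t.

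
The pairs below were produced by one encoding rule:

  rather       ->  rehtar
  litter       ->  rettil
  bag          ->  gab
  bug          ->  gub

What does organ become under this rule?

nagro

The output letters match the input read backwards: rather reversed is rehtar. The word is simply reversed.
Applying it to organ: reverse → nagro.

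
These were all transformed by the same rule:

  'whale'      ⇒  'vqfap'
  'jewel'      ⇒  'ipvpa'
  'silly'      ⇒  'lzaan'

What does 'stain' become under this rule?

w(22)→v(21) and h(7)→q(16) fit y≡9x+5 (mod 26); the inverse of 9 mod 26 is 3. Each letter's alphabet position (a=0..z=25) is mapped through 9·x+5 mod 26 — an affine cipher.
Applying it to stain: s(18)→9·18+5≡11=l; t(19)→9·19+5≡20=u; a(0)→9·0+5≡5=f; i(8)→9·8+5≡25=z; n(13)→9·13+5≡18=s (all mod 26).

lufzs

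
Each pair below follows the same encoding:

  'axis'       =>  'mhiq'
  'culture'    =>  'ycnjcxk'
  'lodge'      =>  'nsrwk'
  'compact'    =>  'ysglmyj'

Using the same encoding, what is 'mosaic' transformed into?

a(0)→m(12) and x(23)→h(7) fit y≡19x+12 (mod 26); the inverse of 19 mod 26 is 11. Each letter's alphabet position (a=0..z=25) is mapped through 19·x+12 mod 26 — an affine cipher.
On mosaic: m(12)→19·12+12≡6=g; o(14)→19·14+12≡18=s; s(18)→19·18+12≡16=q; a(0)→19·0+12≡12=m; i(8)→19·8+12≡8=i; c(2)→19·2+12≡24=y (all mod 26).

gsqmiy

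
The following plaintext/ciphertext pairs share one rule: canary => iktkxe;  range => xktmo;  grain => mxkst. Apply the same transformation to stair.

yzksx

The shift depends on letter class: consonant c→i is +6, but vowel a→k is +10. Two shifts are in play — +10 for a/e/i/o/u, +6 for every other letter.
For stair: s(cons)+6=y, t(cons)+6=z, a(vowel)+10=k, i(vowel)+10=s, r(cons)+6=x.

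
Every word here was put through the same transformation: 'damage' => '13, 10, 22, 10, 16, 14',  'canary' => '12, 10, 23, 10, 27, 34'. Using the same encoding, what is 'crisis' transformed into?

d is letter #4 and maps to 13: an offset of 9. Letters become their 1-based position plus 9 (so a→10, b→11, …).
Applying it to crisis: c=3→12, r=18→27, i=9→18, s=19→28, i=9→18, s=19→28.

12, 27, 18, 28, 18, 28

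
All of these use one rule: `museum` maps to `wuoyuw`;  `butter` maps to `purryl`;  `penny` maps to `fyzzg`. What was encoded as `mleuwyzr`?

Treating letters as 0–25, the rule is x ↦ 3x + 12 (mod 26).
Decoding mleuwyzr: m(12)→9·(12−12)≡0=a; l(11)→9·(11−12)≡17=r; e(4)→9·(4−12)≡6=g; u(20)→9·(20−12)≡20=u; w(22)→9·(22−12)≡12=m; y(24)→9·(24−12)≡4=e; z(25)→9·(25−12)≡13=n; r(17)→9·(17−12)≡19=t (all mod 26).

argument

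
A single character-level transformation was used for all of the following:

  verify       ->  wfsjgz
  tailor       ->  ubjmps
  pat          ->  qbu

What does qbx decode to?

paw

Compare letters: v→w is +1, e→f is +1, r→s is +1 — a constant shift. This is a Caesar cipher with shift 1.
Reversing it on qbx: q−1=p, b−1=a, x−1=w.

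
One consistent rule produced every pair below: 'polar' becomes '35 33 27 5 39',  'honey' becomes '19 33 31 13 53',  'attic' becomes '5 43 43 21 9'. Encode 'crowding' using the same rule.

9 39 33 49 11 21 31 17

p(#16)→35 and o(#15)→33: differences scale by 2, so n = 2·pos + 3. Each letter becomes 2×(its alphabet position, a=1..z=26) + 3.
For crowding: c=3→9, r=18→39, o=15→33, w=23→49, d=4→11, i=9→21, n=14→31, g=7→17.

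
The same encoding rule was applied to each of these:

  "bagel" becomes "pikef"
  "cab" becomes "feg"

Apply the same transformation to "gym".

qck

The output letters match the input read backwards, each shifted +4: bagel reversed is legab. Read the word backwards and shift each letter +4.
On gym: reverse → myg; then shift: m+4=q, y+4=c, g+4=k.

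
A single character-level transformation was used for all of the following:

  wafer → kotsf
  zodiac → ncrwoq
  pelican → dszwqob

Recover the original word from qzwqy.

click

Compare letters: w→k is +14, a→o is +14, f→t is +14 — a constant shift. Each letter is shifted forward by 14 in the alphabet (a Caesar shift of +14).
Decoding qzwqy: q−14=c, z−14=l, w−14=i, q−14=c, y−14=k.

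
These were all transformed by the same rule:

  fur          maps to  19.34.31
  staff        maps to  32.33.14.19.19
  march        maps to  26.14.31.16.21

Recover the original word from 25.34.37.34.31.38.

f is letter #6 and maps to 19: an offset of 13. Letters become their 1-based position plus 13 (so a→14, b→15, …).
Undoing it on 25.34.37.34.31.38: 25→(25−13)÷1=12=l, 34→(34−13)÷1=21=u, 37→(37−13)÷1=24=x, 34→(34−13)÷1=21=u, 31→(31−13)÷1=18=r, 38→(38−13)÷1=25=y.

luxury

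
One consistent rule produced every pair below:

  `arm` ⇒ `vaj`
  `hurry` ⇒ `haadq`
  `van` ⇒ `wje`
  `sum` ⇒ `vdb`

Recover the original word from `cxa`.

The output letters match the input read backwards, each shifted +9: arm reversed is mra. Two steps: reverse the string, then apply a Caesar shift of +9.
Decoding cxa: shift back: c−9=t, x−9=o, a−9=r → tor; then reverse → rot.

rot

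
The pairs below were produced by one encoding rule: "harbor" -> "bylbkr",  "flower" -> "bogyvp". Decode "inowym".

The output letters match the input read backwards, each shifted +10: harbor reversed is robrah. Two steps: reverse the string, then apply a Caesar shift of +10.
Decoding inowym: shift back: i−10=y, n−10=d, o−10=e, w−10=m, y−10=o, m−10=c → ydemoc; then reverse → comedy.

comedy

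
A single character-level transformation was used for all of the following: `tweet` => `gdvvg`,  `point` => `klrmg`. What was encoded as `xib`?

Each pair mirrors across the alphabet (t↔g, w↔d, e↔v): positions sum to 25. Each letter is replaced by its mirror in the alphabet: a↔z, b↔y, c↔x, and so on (the Atbash cipher).
Reversing it on xib: x↔c, i↔r, b↔y.

cry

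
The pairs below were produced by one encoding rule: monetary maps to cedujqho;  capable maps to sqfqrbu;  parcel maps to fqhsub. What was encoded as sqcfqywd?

Compare letters: m→c is +16, o→e is +16, n→d is +16 — a constant shift. Every letter moves 16 places later in the alphabet, wrapping around z→a.
Reversing it on sqcfqywd: s−16=c, q−16=a, c−16=m, f−16=p, q−16=a, y−16=i, w−16=g, d−16=n.

campaign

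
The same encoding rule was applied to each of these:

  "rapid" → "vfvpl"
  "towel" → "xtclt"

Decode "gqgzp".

clash

In rapid: r→v is +4, a→f is +5, p→v is +6, i→p is +7 — the shift increases by 1 each position. The shift increases by 1 at each position, starting from +4: 4, 5, 6, ….
Reversing it on gqgzp: g−4=c, q−5=l, g−6=a, z−7=s, p−8=h.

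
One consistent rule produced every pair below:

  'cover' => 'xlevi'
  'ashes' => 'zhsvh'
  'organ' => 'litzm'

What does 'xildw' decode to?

Each pair mirrors across the alphabet (c↔x, o↔l, v↔e): positions sum to 25. Letters are reflected about the middle of the alphabet (position → 25−position): Atbash.
Reversing it on xildw: x↔c, i↔r, l↔o, d↔w, w↔d.

crowd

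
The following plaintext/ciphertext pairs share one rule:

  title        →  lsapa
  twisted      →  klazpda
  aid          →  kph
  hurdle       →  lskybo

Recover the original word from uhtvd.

woman

Two steps: reverse the string, then apply a Caesar shift of +7.
Undoing it on uhtvd: shift back: u−7=n, h−7=a, t−7=m, v−7=o, d−7=w → namow; then reverse → woman.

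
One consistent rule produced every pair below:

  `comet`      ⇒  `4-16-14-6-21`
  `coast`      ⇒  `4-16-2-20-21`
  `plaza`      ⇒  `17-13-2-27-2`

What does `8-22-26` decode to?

Letters become their 1-based position plus 1 (so a→2, b→3, …).
Reversing it on 8-22-26: 8→(8−1)÷1=7=g, 22→(22−1)÷1=21=u, 26→(26−1)÷1=25=y.

guy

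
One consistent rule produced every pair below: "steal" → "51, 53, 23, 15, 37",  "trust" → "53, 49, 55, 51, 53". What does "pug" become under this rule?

s(#19)→51 and t(#20)→53: differences scale by 2, so n = 2·pos + 13. Each letter becomes 2×(its alphabet position, a=1..z=26) + 13.
For pug: p=16→45, u=21→55, g=7→27.

45, 55, 27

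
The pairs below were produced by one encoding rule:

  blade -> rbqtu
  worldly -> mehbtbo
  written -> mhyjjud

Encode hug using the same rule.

xkw

Compare letters: b→r is +16, l→b is +16, a→q is +16 — a constant shift. It's a constant shift of +16 (ROT16).
For hug: h+16=x, u+16=k, g+16=w.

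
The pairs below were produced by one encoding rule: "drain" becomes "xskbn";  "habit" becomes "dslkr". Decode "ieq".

The output letters match the input read backwards, each shifted +10: drain reversed is niard. Read the word backwards and shift each letter +10.
Undoing it on ieq: shift back: i−10=y, e−10=u, q−10=g → yug; then reverse → guy.

guy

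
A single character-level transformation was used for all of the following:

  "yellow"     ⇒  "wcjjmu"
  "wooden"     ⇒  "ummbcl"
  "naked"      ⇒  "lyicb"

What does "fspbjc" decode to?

hurdle

Every letter moves 24 places later in the alphabet, wrapping around z→a.
Undoing it on fspbjc: f−24=h, s−24=u, p−24=r, b−24=d, j−24=l, c−24=e.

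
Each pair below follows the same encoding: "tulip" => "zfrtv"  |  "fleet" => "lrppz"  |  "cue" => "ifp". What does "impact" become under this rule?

Vowels shift forward by 11 and consonants shift forward by 6.
Applying it to impact: i(vowel)+11=t, m(cons)+6=s, p(cons)+6=v, a(vowel)+11=l, c(cons)+6=i, t(cons)+6=z.

tsvliz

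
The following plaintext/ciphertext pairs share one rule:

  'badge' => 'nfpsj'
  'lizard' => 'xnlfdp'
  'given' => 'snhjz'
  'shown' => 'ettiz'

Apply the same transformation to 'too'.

The shift depends on letter class: consonant b→n is +12, but vowel a→f is +5. Vowels shift forward by 5 and consonants shift forward by 12.
On too: t(cons)+12=f, o(vowel)+5=t, o(vowel)+5=t.

ftt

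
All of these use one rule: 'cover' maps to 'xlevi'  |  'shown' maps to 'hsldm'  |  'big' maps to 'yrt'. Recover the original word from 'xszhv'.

chase

Each pair mirrors across the alphabet (c↔x, o↔l, v↔e): positions sum to 25. This is the alphabet-reversal cipher (Atbash): a becomes z, b becomes y, etc.
Reversing it on xszhv: x↔c, s↔h, z↔a, h↔s, v↔e.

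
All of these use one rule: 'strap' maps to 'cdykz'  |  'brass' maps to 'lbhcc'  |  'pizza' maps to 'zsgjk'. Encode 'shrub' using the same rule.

cryel

Shifts by position in strap: pos 0: s→c (+10), pos 1: t→d (+10), pos 2: r→y (+7), pos 3: a→k (+10), pos 4: p→z (+10) — repeating every 3. A repeating key of period 3 is used — shifts +10, +10, +7 over and over.
On shrub: s+10=c, h+10=r, r+7=y, u+10=e, b+10=l.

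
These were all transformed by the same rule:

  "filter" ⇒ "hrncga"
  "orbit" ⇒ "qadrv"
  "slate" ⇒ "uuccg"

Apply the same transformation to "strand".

uctjpm

Shifts by position in filter: pos 0: f→h (+2), pos 1: i→r (+9), pos 2: l→n (+2), pos 3: t→c (+9) — repeating every 2. A repeating key of period 2 is used — shifts +2, +9 over and over.
Applying it to strand: s+2=u, t+9=c, r+2=t, a+9=j, n+2=p, d+9=m.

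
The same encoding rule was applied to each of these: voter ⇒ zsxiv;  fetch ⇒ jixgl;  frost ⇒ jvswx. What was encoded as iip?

eel

Compare letters: v→z is +4, o→s is +4, t→x is +4 — a constant shift. It's a constant shift of +4 (ROT4).
Undoing it on iip: i−4=e, i−4=e, p−4=l.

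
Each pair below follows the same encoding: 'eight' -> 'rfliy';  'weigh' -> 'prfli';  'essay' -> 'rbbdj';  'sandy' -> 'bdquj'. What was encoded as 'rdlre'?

e(4)→r(17) and i(8)→f(5) fit y≡23x+3 (mod 26); the inverse of 23 mod 26 is 17. This is an affine cipher: with a=0,…,z=25, each position x becomes (23x+3) mod 26.
Undoing it on rdlre: r(17)→17·(17−3)≡4=e; d(3)→17·(3−3)≡0=a; l(11)→17·(11−3)≡6=g; r(17)→17·(17−3)≡4=e; e(4)→17·(4−3)≡17=r (all mod 26).

eager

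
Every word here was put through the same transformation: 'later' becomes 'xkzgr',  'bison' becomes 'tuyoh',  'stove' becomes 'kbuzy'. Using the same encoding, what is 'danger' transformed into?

The output letters match the input read backwards, each shifted +6: later reversed is retal. Read the word backwards and shift each letter +6.
For danger: reverse → regnad; then shift: r+6=x, e+6=k, g+6=m, n+6=t, a+6=g, d+6=j.

xkmtgj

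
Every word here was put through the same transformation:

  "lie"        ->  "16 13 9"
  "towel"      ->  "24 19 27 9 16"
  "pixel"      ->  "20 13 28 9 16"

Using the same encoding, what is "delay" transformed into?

8 9 16 5 29

Letters become their 1-based position plus 4 (so a→5, b→6, …).
On delay: d=4→8, e=5→9, l=12→16, a=1→5, y=25→29.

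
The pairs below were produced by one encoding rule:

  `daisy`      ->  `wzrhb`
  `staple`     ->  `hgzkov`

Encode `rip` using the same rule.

irk

Each pair mirrors across the alphabet (d↔w, a↔z, i↔r): positions sum to 25. Letters are reflected about the middle of the alphabet (position → 25−position): Atbash.
Applying it to rip: r↔i, i↔r, p↔k.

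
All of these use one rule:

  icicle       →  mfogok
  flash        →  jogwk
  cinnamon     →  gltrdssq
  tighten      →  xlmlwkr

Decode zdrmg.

It's a Vigenère-style cipher with numeric key [4,3,6]: position i shifts by key[i mod 3].
Reversing it on zdrmg: z−4=v, d−3=a, r−6=l, m−4=i, g−3=d.

valid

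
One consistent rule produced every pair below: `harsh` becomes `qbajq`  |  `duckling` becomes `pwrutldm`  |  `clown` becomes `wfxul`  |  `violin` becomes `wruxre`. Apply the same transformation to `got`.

cxp

The output letters match the input read backwards, each shifted +9: harsh reversed is hsrah. Read the word backwards and shift each letter +9.
For got: reverse → tog; then shift: t+9=c, o+9=x, g+9=p.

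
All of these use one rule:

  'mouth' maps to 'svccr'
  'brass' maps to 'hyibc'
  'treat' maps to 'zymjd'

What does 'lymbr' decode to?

fresh

In mouth: m→s is +6, o→v is +7, u→c is +8, t→c is +9 — the shift increases by 1 each position. Letter i (0-indexed) is shifted by i+6, so successive shifts are 6, 7, 8, ….
Undoing it on lymbr: l−6=f, y−7=r, m−8=e, b−9=s, r−10=h.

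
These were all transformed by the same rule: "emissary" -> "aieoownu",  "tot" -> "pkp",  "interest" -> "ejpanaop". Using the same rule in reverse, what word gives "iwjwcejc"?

Compare letters: e→a is +22, m→i is +22, i→e is +22 — a constant shift. It's a constant shift of +22 (ROT22).
Decoding iwjwcejc: i−22=m, w−22=a, j−22=n, w−22=a, c−22=g, e−22=i, j−22=n, c−22=g.

managing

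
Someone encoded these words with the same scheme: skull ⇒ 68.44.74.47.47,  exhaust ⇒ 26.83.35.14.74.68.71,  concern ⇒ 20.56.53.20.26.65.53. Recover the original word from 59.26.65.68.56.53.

The formula is n = 3×(alphabet index, a=1) + 11.
Reversing it on 59.26.65.68.56.53: 59→(59−11)÷3=16=p, 26→(26−11)÷3=5=e, 65→(65−11)÷3=18=r, 68→(68−11)÷3=19=s, 56→(56−11)÷3=15=o, 53→(53−11)÷3=14=n.

person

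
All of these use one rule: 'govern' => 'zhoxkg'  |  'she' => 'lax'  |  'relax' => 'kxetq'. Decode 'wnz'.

dug

Compare letters: g→z is +19, o→h is +19, v→o is +19 — a constant shift. This is a Caesar cipher with shift 19.
Reversing it on wnz: w−19=d, n−19=u, z−19=g.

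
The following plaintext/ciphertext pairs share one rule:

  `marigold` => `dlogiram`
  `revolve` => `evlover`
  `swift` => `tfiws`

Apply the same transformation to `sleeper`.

The output letters match the input read backwards: marigold reversed is dlogiram. The word is simply reversed.
Applying it to sleeper: reverse → repeels.

repeels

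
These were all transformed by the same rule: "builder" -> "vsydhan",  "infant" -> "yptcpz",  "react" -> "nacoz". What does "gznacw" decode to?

stream

b(1)→v(21) and u(20)→s(18) fit y≡19x+2 (mod 26); the inverse of 19 mod 26 is 11. Treating letters as 0–25, the rule is x ↦ 19x + 2 (mod 26).
Undoing it on gznacw: g(6)→11·(6−2)≡18=s; z(25)→11·(25−2)≡19=t; n(13)→11·(13−2)≡17=r; a(0)→11·(0−2)≡4=e; c(2)→11·(2−2)≡0=a; w(22)→11·(22−2)≡12=m (all mod 26).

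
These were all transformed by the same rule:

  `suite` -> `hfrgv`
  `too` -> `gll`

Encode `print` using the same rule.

kirmg

Each pair mirrors across the alphabet (s↔h, u↔f, i↔r): positions sum to 25. This is the alphabet-reversal cipher (Atbash): a becomes z, b becomes y, etc.
On print: p↔k, r↔i, i↔r, n↔m, t↔g.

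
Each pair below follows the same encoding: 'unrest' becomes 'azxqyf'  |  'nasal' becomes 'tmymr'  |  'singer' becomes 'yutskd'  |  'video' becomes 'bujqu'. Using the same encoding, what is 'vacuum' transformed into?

Shifts by position in unrest: pos 0: u→a (+6), pos 1: n→z (+12), pos 2: r→x (+6), pos 3: e→q (+12) — repeating every 2. A repeating key of period 2 is used — shifts +6, +12 over and over.
Applying it to vacuum: v+6=b, a+12=m, c+6=i, u+12=g, u+6=a, m+12=y.

bmigay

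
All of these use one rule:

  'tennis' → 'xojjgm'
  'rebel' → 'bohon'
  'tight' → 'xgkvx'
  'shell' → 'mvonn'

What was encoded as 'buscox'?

rocket

This is an affine cipher: with a=0,…,z=25, each position x becomes (11x+22) mod 26.
Undoing it on buscox: b(1)→19·(1−22)≡17=r; u(20)→19·(20−22)≡14=o; s(18)→19·(18−22)≡2=c; c(2)→19·(2−22)≡10=k; o(14)→19·(14−22)≡4=e; x(23)→19·(23−22)≡19=t (all mod 26).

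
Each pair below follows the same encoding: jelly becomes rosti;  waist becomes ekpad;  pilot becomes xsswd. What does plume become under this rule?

xvbuo

The shifts repeat in a cycle of length 3: positions 0,1,… shift by +8, +10, +7, then the pattern repeats.
For plume: p+8=x, l+10=v, u+7=b, m+8=u, e+10=o.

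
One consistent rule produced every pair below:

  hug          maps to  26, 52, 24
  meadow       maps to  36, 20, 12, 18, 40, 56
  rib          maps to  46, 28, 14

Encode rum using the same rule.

h(#8)→26 and u(#21)→52: differences scale by 2, so n = 2·pos + 10. Each letter becomes 2×(its alphabet position, a=1..z=26) + 10.
For rum: r=18→46, u=21→52, m=13→36.

46, 52, 36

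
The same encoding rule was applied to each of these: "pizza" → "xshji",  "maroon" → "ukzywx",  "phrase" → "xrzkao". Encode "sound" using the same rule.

Shifts by position in pizza: pos 0: p→x (+8), pos 1: i→s (+10), pos 2: z→h (+8), pos 3: z→j (+10) — repeating every 2. A repeating key of period 2 is used — shifts +8, +10 over and over.
For sound: s+8=a, o+10=y, u+8=c, n+10=x, d+8=l.

aycxl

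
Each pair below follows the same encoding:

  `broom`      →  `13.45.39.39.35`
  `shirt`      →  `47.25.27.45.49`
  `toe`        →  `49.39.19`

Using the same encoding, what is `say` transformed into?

b(#2)→13 and r(#18)→45: differences scale by 2, so n = 2·pos + 9. With a=1..z=26, the number is 2·pos + 9.
On say: s=19→47, a=1→11, y=25→59.

47.11.59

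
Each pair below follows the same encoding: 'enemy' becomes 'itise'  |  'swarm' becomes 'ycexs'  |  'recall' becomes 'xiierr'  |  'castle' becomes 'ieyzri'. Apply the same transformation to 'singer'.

The shift depends on letter class: consonant n→t is +6, but vowel e→i is +4. Vowels shift forward by 4 and consonants shift forward by 6.
On singer: s(cons)+6=y, i(vowel)+4=m, n(cons)+6=t, g(cons)+6=m, e(vowel)+4=i, r(cons)+6=x.

ymtmix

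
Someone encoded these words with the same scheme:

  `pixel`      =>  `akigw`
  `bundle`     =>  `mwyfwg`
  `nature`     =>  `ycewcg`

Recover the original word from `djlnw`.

The shifts repeat in a cycle of length 2: positions 0,1,… shift by +11, +2, then the pattern repeats.
Decoding djlnw: d−11=s, j−2=h, l−11=a, n−2=l, w−11=l.

shall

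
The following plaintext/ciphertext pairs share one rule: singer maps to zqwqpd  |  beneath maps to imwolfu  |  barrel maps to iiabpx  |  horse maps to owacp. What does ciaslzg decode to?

In singer: s→z is +7, i→q is +8, n→w is +9, g→q is +10 — the shift increases by 1 each position. The shift increases by 1 at each position, starting from +7: 7, 8, 9, ….
Reversing it on ciaslzg: c−7=v, i−8=a, a−9=r, s−10=i, l−11=a, z−12=n, g−13=t.

variant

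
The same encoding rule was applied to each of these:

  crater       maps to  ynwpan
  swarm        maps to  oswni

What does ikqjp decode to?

Compare letters: c→y is +22, r→n is +22, a→w is +22 — a constant shift. Each letter is shifted forward by 22 in the alphabet (a Caesar shift of +22).
Decoding ikqjp: i−22=m, k−22=o, q−22=u, j−22=n, p−22=t.

mount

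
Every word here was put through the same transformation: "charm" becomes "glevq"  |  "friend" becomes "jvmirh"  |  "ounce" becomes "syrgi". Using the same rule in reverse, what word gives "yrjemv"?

unfair

Compare letters: c→g is +4, h→l is +4, a→e is +4 — a constant shift. It's a constant shift of +4 (ROT4).
Decoding yrjemv: y−4=u, r−4=n, j−4=f, e−4=a, m−4=i, v−4=r.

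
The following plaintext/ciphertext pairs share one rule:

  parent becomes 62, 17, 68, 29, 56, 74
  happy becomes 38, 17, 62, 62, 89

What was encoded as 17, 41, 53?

aim

p(#16)→62 and a(#1)→17: differences scale by 3, so n = 3·pos + 14. With a=1..z=26, the number is 3·pos + 14.
Decoding 17, 41, 53: 17→(17−14)÷3=1=a, 41→(41−14)÷3=9=i, 53→(53−14)÷3=13=m.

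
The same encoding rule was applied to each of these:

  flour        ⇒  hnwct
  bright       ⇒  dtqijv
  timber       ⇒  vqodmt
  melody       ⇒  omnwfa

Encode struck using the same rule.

The shift depends on letter class: consonant f→h is +2, but vowel o→w is +8. The rule splits by letter class: vowels +8, consonants +2.
On struck: s(cons)+2=u, t(cons)+2=v, r(cons)+2=t, u(vowel)+8=c, c(cons)+2=e, k(cons)+2=m.

uvtcem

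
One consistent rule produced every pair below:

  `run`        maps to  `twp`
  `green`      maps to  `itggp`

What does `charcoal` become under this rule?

ejcteqcn

Compare letters: r→t is +2, u→w is +2, n→p is +2 — a constant shift. Every letter moves 2 places later in the alphabet, wrapping around z→a.
On charcoal: c+2=e, h+2=j, a+2=c, r+2=t, c+2=e, o+2=q, a+2=c, l+2=n.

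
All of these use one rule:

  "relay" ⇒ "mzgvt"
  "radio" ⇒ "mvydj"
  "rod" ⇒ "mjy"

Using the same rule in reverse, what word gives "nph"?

sum

Compare letters: r→m is +21, e→z is +21, l→g is +21 — a constant shift. Each letter is shifted forward by 21 in the alphabet (a Caesar shift of +21).
Decoding nph: n−21=s, p−21=u, h−21=m.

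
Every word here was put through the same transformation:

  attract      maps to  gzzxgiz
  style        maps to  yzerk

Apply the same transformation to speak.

yvkgq

It's a constant shift of +6 (ROT6).
On speak: s+6=y, p+6=v, e+6=k, a+6=g, k+6=q.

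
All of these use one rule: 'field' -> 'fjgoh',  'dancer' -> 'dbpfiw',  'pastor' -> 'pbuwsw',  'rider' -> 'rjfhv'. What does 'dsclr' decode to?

Letter i (0-indexed) is shifted by i+0, so successive shifts are 0, 1, 2, ….
Undoing it on dsclr: d−0=d, s−1=r, c−2=a, l−3=i, r−4=n.

drain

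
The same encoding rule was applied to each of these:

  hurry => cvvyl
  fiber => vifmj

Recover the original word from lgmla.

The output letters match the input read backwards, each shifted +4: hurry reversed is yrruh. The word is reversed, then every letter is shifted forward by 4.
Reversing it on lgmla: shift back: l−4=h, g−4=c, m−4=i, l−4=h, a−4=w → hcihw; then reverse → which.

which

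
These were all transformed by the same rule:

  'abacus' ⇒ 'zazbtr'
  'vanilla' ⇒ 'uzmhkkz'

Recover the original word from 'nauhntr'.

obvious

Compare letters: a→z is +25, b→a is +25, a→z is +25 — a constant shift. Every letter moves 25 places later in the alphabet, wrapping around z→a.
Undoing it on nauhntr: n−25=o, a−25=b, u−25=v, h−25=i, n−25=o, t−25=u, r−25=s.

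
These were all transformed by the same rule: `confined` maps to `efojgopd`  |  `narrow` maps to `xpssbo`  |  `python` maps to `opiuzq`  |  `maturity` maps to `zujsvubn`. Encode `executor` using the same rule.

spuvdfyf

Read the word backwards and shift each letter +1.
For executor: reverse → rotucexe; then shift: r+1=s, o+1=p, t+1=u, u+1=v, c+1=d, e+1=f, x+1=y, e+1=f.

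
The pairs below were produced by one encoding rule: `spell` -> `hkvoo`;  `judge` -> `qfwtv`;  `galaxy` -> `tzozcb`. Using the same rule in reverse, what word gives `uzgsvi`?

father

Each pair mirrors across the alphabet (s↔h, p↔k, e↔v): positions sum to 25. Letters are reflected about the middle of the alphabet (position → 25−position): Atbash.
Reversing it on uzgsvi: u↔f, z↔a, g↔t, s↔h, v↔e, i↔r.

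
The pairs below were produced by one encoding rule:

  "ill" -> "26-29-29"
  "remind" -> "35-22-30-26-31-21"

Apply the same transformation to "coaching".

i is letter #9 and maps to 26: an offset of 17. Each letter is replaced by its alphabet position (a=1..z=26) + 17.
For coaching: c=3→20, o=15→32, a=1→18, c=3→20, h=8→25, i=9→26, n=14→31, g=7→24.

20-32-18-20-25-26-31-24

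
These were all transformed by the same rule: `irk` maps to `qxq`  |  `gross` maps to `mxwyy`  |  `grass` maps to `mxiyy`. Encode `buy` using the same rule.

Two shifts are in play — +8 for a/e/i/o/u, +6 for every other letter.
Applying it to buy: b(cons)+6=h, u(vowel)+8=c, y(cons)+6=e.

hce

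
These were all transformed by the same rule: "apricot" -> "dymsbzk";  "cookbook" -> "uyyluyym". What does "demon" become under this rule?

xywon

The output letters match the input read backwards, each shifted +10: apricot reversed is tocirpa. The word is reversed, then every letter is shifted forward by 10.
On demon: reverse → nomed; then shift: n+10=x, o+10=y, m+10=w, e+10=o, d+10=n.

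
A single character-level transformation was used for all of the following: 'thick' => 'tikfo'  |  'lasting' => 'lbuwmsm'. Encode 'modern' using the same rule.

In thick: t→t is +0, h→i is +1, i→k is +2, c→f is +3 — the shift increases by 1 each position. Letter i (0-indexed) is shifted by i+0, so successive shifts are 0, 1, 2, ….
On modern: m+0=m, o+1=p, d+2=f, e+3=h, r+4=v, n+5=s.

mpfhvs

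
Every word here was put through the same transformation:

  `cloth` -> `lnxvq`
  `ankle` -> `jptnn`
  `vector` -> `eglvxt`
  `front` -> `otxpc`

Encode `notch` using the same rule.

wqceq

Shifts by position in cloth: pos 0: c→l (+9), pos 1: l→n (+2), pos 2: o→x (+9), pos 3: t→v (+2) — repeating every 2. It's a Vigenère-style cipher with numeric key [9,2]: position i shifts by key[i mod 2].
Applying it to notch: n+9=w, o+2=q, t+9=c, c+2=e, h+9=q.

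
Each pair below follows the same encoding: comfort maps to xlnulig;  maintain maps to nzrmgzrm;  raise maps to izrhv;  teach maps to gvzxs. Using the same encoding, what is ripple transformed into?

c(2)→x(23) and o(14)→l(11) fit y≡25x+25 (mod 26); the inverse of 25 mod 26 is 25. Each letter's alphabet position (a=0..z=25) is mapped through 25·x+25 mod 26 — an affine cipher.
For ripple: r(17)→25·17+25≡8=i; i(8)→25·8+25≡17=r; p(15)→25·15+25≡10=k; p(15)→25·15+25≡10=k; l(11)→25·11+25≡14=o; e(4)→25·4+25≡21=v (all mod 26).

irkkov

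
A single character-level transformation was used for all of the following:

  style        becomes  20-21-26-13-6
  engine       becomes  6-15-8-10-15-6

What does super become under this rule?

Letters become their 1-based position plus 1 (so a→2, b→3, …).
Applying it to super: s=19→20, u=21→22, p=16→17, e=5→6, r=18→19.

20-22-17-6-19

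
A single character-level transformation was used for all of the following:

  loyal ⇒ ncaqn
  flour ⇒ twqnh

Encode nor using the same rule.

The output letters match the input read backwards, each shifted +2: loyal reversed is layol. Read the word backwards and shift each letter +2.
For nor: reverse → ron; then shift: r+2=t, o+2=q, n+2=p.

tqp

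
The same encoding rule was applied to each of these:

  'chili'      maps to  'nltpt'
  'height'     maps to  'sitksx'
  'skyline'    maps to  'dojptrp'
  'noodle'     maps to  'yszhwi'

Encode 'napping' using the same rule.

yeattrr

The shifts repeat in a cycle of length 2: positions 0,1,… shift by +11, +4, then the pattern repeats.
Applying it to napping: n+11=y, a+4=e, p+11=a, p+4=t, i+11=t, n+4=r, g+11=r.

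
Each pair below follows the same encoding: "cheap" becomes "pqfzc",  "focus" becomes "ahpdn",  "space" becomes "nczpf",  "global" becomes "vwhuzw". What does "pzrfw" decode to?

This is an affine cipher: with a=0,…,z=25, each position x becomes (21x+25) mod 26.
Decoding pzrfw: p(15)→5·(15−25)≡2=c; z(25)→5·(25−25)≡0=a; r(17)→5·(17−25)≡12=m; f(5)→5·(5−25)≡4=e; w(22)→5·(22−25)≡11=l (all mod 26).

camel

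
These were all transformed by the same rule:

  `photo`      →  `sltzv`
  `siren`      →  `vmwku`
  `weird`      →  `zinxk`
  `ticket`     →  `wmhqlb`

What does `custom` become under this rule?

fyxzvu

In photo: p→s is +3, h→l is +4, o→t is +5, t→z is +6 — the shift increases by 1 each position. Letter i (0-indexed) is shifted by i+3, so successive shifts are 3, 4, 5, ….
For custom: c+3=f, u+4=y, s+5=x, t+6=z, o+7=v, m+8=u.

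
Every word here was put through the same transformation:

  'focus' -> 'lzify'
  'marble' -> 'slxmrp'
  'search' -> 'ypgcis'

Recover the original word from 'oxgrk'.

image

It's a Vigenère-style cipher with numeric key [6,11]: position i shifts by key[i mod 2].
Decoding oxgrk: o−6=i, x−11=m, g−6=a, r−11=g, k−6=e.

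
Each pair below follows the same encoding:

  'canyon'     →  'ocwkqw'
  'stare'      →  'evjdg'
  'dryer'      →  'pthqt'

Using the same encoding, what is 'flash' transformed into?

rnjej

Shifts by position in canyon: pos 0: c→o (+12), pos 1: a→c (+2), pos 2: n→w (+9), pos 3: y→k (+12), pos 4: o→q (+2), pos 5: n→w (+9) — repeating every 3. It's a Vigenère-style cipher with numeric key [12,2,9]: position i shifts by key[i mod 3].
On flash: f+12=r, l+2=n, a+9=j, s+12=e, h+2=j.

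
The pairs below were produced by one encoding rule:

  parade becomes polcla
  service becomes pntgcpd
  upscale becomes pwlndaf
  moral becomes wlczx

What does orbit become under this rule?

The output letters match the input read backwards, each shifted +11: parade reversed is edarap. Read the word backwards and shift each letter +11.
On orbit: reverse → tibro; then shift: t+11=e, i+11=t, b+11=m, r+11=c, o+11=z.

etmcz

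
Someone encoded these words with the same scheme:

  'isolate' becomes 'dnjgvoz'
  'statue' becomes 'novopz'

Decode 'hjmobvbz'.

Every letter moves 21 places later in the alphabet, wrapping around z→a.
Decoding hjmobvbz: h−21=m, j−21=o, m−21=r, o−21=t, b−21=g, v−21=a, b−21=g, z−21=e.

mortgage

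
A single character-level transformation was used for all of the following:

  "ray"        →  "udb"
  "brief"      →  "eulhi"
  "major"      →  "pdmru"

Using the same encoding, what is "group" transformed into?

jurxs

Each letter is shifted forward by 3 in the alphabet (a Caesar shift of +3).
Applying it to group: g+3=j, r+3=u, o+3=r, u+3=x, p+3=s.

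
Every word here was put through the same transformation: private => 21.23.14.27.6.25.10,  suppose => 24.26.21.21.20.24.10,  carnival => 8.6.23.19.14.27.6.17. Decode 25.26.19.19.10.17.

p is letter #16 and maps to 21: an offset of 5. Each letter is replaced by its alphabet position (a=1..z=26) + 5.
Undoing it on 25.26.19.19.10.17: 25→(25−5)÷1=20=t, 26→(26−5)÷1=21=u, 19→(19−5)÷1=14=n, 19→(19−5)÷1=14=n, 10→(10−5)÷1=5=e, 17→(17−5)÷1=12=l.

tunnel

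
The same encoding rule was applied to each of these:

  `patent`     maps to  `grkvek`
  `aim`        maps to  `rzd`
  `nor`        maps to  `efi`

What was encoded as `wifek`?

front

It's a constant shift of +17 (ROT17).
Decoding wifek: w−17=f, i−17=r, f−17=o, e−17=n, k−17=t.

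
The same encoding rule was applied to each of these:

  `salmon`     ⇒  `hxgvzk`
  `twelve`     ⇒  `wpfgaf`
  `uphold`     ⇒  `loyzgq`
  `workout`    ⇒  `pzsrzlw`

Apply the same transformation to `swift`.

s(18)→h(7) and a(0)→x(23) fit y≡15x+23 (mod 26); the inverse of 15 mod 26 is 7. This is an affine cipher: with a=0,…,z=25, each position x becomes (15x+23) mod 26.
On swift: s(18)→15·18+23≡7=h; w(22)→15·22+23≡15=p; i(8)→15·8+23≡13=n; f(5)→15·5+23≡20=u; t(19)→15·19+23≡22=w (all mod 26).

hpnuw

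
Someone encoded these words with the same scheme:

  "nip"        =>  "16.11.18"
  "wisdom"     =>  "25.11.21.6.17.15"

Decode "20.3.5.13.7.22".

n is letter #14 and maps to 16: an offset of 2. Each letter is replaced by its alphabet position (a=1..z=26) + 2.
Decoding 20.3.5.13.7.22: 20→(20−2)÷1=18=r, 3→(3−2)÷1=1=a, 5→(5−2)÷1=3=c, 13→(13−2)÷1=11=k, 7→(7−2)÷1=5=e, 22→(22−2)÷1=20=t.

racket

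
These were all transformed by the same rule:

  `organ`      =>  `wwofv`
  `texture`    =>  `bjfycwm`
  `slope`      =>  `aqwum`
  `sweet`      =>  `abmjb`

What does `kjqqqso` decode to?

The shifts repeat in a cycle of length 2: positions 0,1,… shift by +8, +5, then the pattern repeats.
Decoding kjqqqso: k−8=c, j−5=e, q−8=i, q−5=l, q−8=i, s−5=n, o−8=g.

ceiling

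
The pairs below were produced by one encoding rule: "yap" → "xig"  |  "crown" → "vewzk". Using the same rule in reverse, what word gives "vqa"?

Read the word backwards and shift each letter +8.
Undoing it on vqa: shift back: v−8=n, q−8=i, a−8=s → nis; then reverse → sin.

sin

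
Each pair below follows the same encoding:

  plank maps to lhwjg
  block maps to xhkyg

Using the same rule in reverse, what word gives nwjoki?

ransom

Compare letters: p→l is +22, l→h is +22, a→w is +22 — a constant shift. It's a constant shift of +22 (ROT22).
Decoding nwjoki: n−22=r, w−22=a, j−22=n, o−22=s, k−22=o, i−22=m.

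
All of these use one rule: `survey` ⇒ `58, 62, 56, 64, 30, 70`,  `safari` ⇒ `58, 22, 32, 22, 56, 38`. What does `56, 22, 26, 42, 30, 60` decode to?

With a=1..z=26, the number is 2·pos + 20.
Undoing it on 56, 22, 26, 42, 30, 60: 56→(56−20)÷2=18=r, 22→(22−20)÷2=1=a, 26→(26−20)÷2=3=c, 42→(42−20)÷2=11=k, 30→(30−20)÷2=5=e, 60→(60−20)÷2=20=t.

racket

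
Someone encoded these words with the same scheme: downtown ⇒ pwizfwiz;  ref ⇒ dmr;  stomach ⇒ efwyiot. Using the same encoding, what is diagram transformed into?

The shift depends on letter class: consonant d→p is +12, but vowel o→w is +8. Vowels shift forward by 8 and consonants shift forward by 12.
For diagram: d(cons)+12=p, i(vowel)+8=q, a(vowel)+8=i, g(cons)+12=s, r(cons)+12=d, a(vowel)+8=i, m(cons)+12=y.

pqisdiy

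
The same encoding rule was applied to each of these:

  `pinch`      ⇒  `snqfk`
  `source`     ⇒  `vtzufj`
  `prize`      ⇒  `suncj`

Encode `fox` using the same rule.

The rule splits by letter class: vowels +5, consonants +3.
For fox: f(cons)+3=i, o(vowel)+5=t, x(cons)+3=a.

ita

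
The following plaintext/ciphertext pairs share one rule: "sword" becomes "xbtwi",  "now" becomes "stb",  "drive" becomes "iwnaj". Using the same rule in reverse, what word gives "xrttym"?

smooth

Compare letters: s→x is +5, w→b is +5, o→t is +5 — a constant shift. This is a Caesar cipher with shift 5.
Reversing it on xrttym: x−5=s, r−5=m, t−5=o, t−5=o, y−5=t, m−5=h.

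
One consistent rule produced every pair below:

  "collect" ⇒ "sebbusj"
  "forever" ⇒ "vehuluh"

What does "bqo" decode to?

This is a Caesar cipher with shift 16.
Reversing it on bqo: b−16=l, q−16=a, o−16=y.

lay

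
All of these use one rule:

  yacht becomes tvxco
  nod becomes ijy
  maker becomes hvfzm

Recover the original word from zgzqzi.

eleven

Each letter is shifted forward by 21 in the alphabet (a Caesar shift of +21).
Decoding zgzqzi: z−21=e, g−21=l, z−21=e, q−21=v, z−21=e, i−21=n.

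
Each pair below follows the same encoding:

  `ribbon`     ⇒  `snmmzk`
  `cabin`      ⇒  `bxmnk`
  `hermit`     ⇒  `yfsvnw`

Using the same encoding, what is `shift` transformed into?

r(17)→s(18) and i(8)→n(13) fit y≡15x+23 (mod 26); the inverse of 15 mod 26 is 7. This is an affine cipher: with a=0,…,z=25, each position x becomes (15x+23) mod 26.
On shift: s(18)→15·18+23≡7=h; h(7)→15·7+23≡24=y; i(8)→15·8+23≡13=n; f(5)→15·5+23≡20=u; t(19)→15·19+23≡22=w (all mod 26).

hynuw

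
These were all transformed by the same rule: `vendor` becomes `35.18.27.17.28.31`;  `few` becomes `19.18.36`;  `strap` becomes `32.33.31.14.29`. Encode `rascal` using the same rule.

31.14.32.16.14.25

v is letter #22 and maps to 35: an offset of 13. Letters become their 1-based position plus 13 (so a→14, b→15, …).
For rascal: r=18→31, a=1→14, s=19→32, c=3→16, a=1→14, l=12→25.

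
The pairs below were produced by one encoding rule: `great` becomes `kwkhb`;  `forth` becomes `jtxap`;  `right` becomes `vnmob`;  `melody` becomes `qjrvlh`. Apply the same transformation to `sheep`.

In great: g→k is +4, r→w is +5, e→k is +6, a→h is +7 — the shift increases by 1 each position. The shift increases by 1 at each position, starting from +4: 4, 5, 6, ….
For sheep: s+4=w, h+5=m, e+6=k, e+7=l, p+8=x.

wmklx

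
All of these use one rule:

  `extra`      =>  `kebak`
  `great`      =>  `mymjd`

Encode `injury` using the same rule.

In extra: e→k is +6, x→e is +7, t→b is +8, r→a is +9 — the shift increases by 1 each position. Each letter shifts forward by (position + 6), i.e. 6, 7, 8, … — the shift grows by one for each successive letter.
Applying it to injury: i+6=o, n+7=u, j+8=r, u+9=d, r+10=b, y+11=j.

ourdbj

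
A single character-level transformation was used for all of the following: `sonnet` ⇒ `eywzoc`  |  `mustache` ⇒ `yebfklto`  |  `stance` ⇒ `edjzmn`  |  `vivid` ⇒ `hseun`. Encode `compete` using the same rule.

Shifts by position in sonnet: pos 0: s→e (+12), pos 1: o→y (+10), pos 2: n→w (+9), pos 3: n→z (+12), pos 4: e→o (+10), pos 5: t→c (+9) — repeating every 3. A repeating key of period 3 is used — shifts +12, +10, +9 over and over.
Applying it to compete: c+12=o, o+10=y, m+9=v, p+12=b, e+10=o, t+9=c, e+12=q.

oyvbocq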